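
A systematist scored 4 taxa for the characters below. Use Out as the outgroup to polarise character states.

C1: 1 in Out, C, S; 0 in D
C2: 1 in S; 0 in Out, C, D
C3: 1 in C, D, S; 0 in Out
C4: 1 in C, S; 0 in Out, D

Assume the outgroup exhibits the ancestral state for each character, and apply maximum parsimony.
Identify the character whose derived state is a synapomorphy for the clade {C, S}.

Character polarity is set by the outgroup: the derived state is whichever differs from the outgroup's state, so for C1 the derived state is '0', and for the remaining characters it is '1'.
C1 (derived state '0') is unique to D (autapomorphy; uninformative for grouping).
C2: derived state '1' in S only — an autapomorphy, so it tells us nothing about relationships among taxa.
All ingroup taxa share the derived state '1' for C3; it defines the ingroup but does not resolve relationships within it.
C4: derived state '1' in C and S only — synapomorphy for {C, S}.
Most parsimonious ingroup topology: ((C,S),D).
The clade {C, S} is supported by C4: its derived state '1' occurs in exactly those taxa and in no other taxon (including the outgroup).

C4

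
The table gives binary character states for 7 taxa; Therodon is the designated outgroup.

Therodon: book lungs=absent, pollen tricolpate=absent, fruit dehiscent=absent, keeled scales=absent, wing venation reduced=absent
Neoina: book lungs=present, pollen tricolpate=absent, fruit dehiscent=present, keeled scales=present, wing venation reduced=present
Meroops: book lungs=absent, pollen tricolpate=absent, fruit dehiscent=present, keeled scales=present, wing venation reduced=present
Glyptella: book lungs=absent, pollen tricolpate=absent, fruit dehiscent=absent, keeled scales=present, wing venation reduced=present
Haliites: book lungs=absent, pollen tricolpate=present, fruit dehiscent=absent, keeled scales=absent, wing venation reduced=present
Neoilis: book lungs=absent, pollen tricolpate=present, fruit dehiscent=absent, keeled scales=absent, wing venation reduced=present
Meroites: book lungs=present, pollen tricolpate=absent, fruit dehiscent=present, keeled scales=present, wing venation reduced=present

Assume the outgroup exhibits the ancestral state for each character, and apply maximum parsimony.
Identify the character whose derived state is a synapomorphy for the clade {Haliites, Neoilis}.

The outgroup has state 'absent' for every character, so 'present' is the derived state throughout.
book lungs (derived state 'present') is shared by Meroites and Neoina — a synapomorphy uniting that clade.
Only Haliites and Neoilis show the derived state 'present' for pollen tricolpate, supporting them as a clade.
fruit dehiscent: derived state 'present' in Meroites, Meroops, and Neoina only — synapomorphy for {Meroites, Meroops, Neoina}.
keeled scales (derived state 'present') is shared by Glyptella, Meroites, Meroops, and Neoina — a synapomorphy uniting that clade.
All ingroup taxa share the derived state 'present' for wing venation reduced; it defines the ingroup but does not resolve relationships within it.
Most parsimonious ingroup topology: ((((Neoina,Meroites),Meroops),Glyptella),(Haliites,Neoilis)).
The clade {Haliites, Neoilis} is supported by pollen tricolpate: its derived state 'present' occurs in exactly those taxa and in no other taxon (including the outgroup).

pollen tricolpate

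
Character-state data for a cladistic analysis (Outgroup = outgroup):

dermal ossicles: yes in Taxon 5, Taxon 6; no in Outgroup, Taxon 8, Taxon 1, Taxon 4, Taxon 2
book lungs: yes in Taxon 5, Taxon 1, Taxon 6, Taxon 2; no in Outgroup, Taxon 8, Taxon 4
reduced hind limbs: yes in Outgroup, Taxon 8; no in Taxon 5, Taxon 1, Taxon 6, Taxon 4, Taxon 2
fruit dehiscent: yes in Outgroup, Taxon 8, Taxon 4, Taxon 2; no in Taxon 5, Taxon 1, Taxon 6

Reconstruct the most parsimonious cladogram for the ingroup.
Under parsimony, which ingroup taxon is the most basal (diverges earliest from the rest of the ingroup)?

Character polarity is set by the outgroup: the derived state is whichever differs from the outgroup's state, so for reduced hind limbs, fruit dehiscent the derived state is 'no', and for the remaining characters it is 'yes'.
dermal ossicles: derived state 'yes' in Taxon 5 and Taxon 6 only — synapomorphy for {Taxon 5, Taxon 6}.
book lungs (derived state 'yes') is shared by Taxon 1, Taxon 2, Taxon 5, and Taxon 6 — a synapomorphy uniting that clade.
Only Taxon 1, Taxon 2, Taxon 4, Taxon 5, and Taxon 6 show the derived state 'no' for reduced hind limbs, supporting them as a clade.
fruit dehiscent (derived state 'no') is shared by Taxon 1, Taxon 5, and Taxon 6 — a synapomorphy uniting that clade.
Most parsimonious ingroup topology: (Taxon 8,((((Taxon 5,Taxon 6),Taxon 1),Taxon 2),Taxon 4)).
Taxon 8 is sister to the clade containing all other ingroup taxa, so it is the earliest-diverging (most basal) ingroup lineage.

Taxon 8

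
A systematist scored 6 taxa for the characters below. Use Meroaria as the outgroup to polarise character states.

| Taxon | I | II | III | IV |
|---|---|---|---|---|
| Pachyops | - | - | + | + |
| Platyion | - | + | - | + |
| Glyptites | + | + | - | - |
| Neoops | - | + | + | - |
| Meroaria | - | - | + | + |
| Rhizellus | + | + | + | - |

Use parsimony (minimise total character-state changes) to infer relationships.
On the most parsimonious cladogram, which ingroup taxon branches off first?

Pachyops

Character polarity is set by the outgroup: the derived state is whichever differs from the outgroup's state, so for III, IV the derived state is '-', and for the remaining characters it is '+'.
Only Glyptites and Rhizellus show the derived state '+' for I, supporting them as a clade.
II: derived state '+' in Glyptites, Neoops, Platyion, and Rhizellus only — synapomorphy for {Glyptites, Neoops, Platyion, Rhizellus}.
III (state '-') occurs in Glyptites and Platyion but conflicts with the nesting implied by the other characters — most parsimoniously interpreted as homoplasy.
IV (derived state '-') is shared by Glyptites, Neoops, and Rhizellus — a synapomorphy uniting that clade.
Most parsimonious ingroup topology: ((((Glyptites,Rhizellus),Neoops),Platyion),Pachyops).
Pachyops is sister to the clade containing all other ingroup taxa, so it is the earliest-diverging (most basal) ingroup lineage.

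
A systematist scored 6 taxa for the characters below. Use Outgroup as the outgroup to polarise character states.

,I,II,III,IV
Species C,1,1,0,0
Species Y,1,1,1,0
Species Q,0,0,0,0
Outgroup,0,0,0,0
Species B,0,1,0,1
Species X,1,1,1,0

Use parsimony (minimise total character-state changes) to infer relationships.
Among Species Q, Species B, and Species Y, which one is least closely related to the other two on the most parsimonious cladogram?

The outgroup has state '0' for every character, so '1' is the derived state throughout.
Only Species C, Species X, and Species Y show the derived state '1' for I, supporting them as a clade.
Only Species B, Species C, Species X, and Species Y show the derived state '1' for II, supporting them as a clade.
III (derived state '1') is shared by Species X and Species Y — a synapomorphy uniting that clade.
IV: derived state '1' in Species B only — an autapomorphy, so it tells us nothing about relationships among taxa.
Most parsimonious ingroup topology: ((((Species Y,Species X),Species C),Species B),Species Q).
Species B and Species Y share a more recent common ancestor with each other than either does with Species Q, so Species Q is the least closely related of the three.

Species Q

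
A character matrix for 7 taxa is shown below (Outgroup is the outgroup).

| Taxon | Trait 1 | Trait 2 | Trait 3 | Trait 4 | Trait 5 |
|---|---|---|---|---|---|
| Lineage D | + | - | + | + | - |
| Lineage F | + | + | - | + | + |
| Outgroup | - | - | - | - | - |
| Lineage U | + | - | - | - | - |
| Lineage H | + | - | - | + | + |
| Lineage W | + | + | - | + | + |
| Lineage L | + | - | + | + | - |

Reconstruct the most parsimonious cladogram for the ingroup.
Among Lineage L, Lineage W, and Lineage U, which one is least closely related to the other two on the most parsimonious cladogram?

Lineage U

The outgroup has state '-' for every character, so '+' is the derived state throughout.
Trait 1 (derived state '+') is shared by all ingroup taxa — unites the whole ingroup.
Only Lineage F and Lineage W show the derived state '+' for Trait 2, supporting them as a clade.
Only Lineage D and Lineage L show the derived state '+' for Trait 3, supporting them as a clade.
Trait 4 (derived state '+') is shared by Lineage D, Lineage F, Lineage H, Lineage L, and Lineage W — a synapomorphy uniting that clade.
Only Lineage F, Lineage H, and Lineage W show the derived state '+' for Trait 5, supporting them as a clade.
Most parsimonious ingroup topology: (((Lineage D,Lineage L),(Lineage H,(Lineage F,Lineage W))),Lineage U).
Lineage L and Lineage W share a more recent common ancestor with each other than either does with Lineage U, so Lineage U is the least closely related of the three.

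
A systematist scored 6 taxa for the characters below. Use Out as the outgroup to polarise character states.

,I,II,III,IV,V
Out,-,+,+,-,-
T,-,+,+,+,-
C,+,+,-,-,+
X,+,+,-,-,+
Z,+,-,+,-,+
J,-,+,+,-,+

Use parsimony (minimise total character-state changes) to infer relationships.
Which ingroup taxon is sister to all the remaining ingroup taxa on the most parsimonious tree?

Character polarity is set by the outgroup: the derived state is whichever differs from the outgroup's state, so for II, III the derived state is '-', and for the remaining characters it is '+'.
Only C, X, and Z show the derived state '+' for I, supporting them as a clade.
II: derived state '-' in Z only — an autapomorphy, so it tells us nothing about relationships among taxa.
Only C and X show the derived state '-' for III, supporting them as a clade.
IV: derived state '+' in T only — an autapomorphy, so it tells us nothing about relationships among taxa.
Only C, J, X, and Z show the derived state '+' for V, supporting them as a clade.
Most parsimonious ingroup topology: (T,(((C,X),Z),J)).
T is sister to the clade containing all other ingroup taxa, so it is the earliest-diverging (most basal) ingroup lineage.

T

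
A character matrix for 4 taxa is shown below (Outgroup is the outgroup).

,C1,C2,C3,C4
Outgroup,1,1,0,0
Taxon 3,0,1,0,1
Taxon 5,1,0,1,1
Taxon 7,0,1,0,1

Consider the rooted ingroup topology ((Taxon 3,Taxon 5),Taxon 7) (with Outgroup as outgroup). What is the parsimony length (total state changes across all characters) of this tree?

Map each character onto ((Taxon 3,Taxon 5),Taxon 7) (rooted by Outgroup) and count the minimum state changes it requires (Fitch parsimony):
C1: 2; C2: 1; C3: 1; C4: 1.
Total tree length = 5.

5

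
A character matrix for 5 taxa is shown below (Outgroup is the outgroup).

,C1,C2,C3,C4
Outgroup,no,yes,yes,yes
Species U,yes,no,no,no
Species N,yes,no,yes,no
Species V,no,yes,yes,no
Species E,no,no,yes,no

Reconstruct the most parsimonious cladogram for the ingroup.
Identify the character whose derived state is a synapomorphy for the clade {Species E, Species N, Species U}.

C2

Character polarity is set by the outgroup: the derived state is whichever differs from the outgroup's state, so for C2, C3, C4 the derived state is 'no', and for the remaining characters it is 'yes'.
Only Species N and Species U show the derived state 'yes' for C1, supporting them as a clade.
Only Species E, Species N, and Species U show the derived state 'no' for C2, supporting them as a clade.
C3: derived state 'no' in Species U only — an autapomorphy, so it tells us nothing about relationships among taxa.
C4 (derived state 'no') is shared by all ingroup taxa — unites the whole ingroup.
Most parsimonious ingroup topology: (((Species U,Species N),Species E),Species V).
The clade {Species E, Species N, Species U} is supported by C2: its derived state 'no' occurs in exactly those taxa and in no other taxon (including the outgroup).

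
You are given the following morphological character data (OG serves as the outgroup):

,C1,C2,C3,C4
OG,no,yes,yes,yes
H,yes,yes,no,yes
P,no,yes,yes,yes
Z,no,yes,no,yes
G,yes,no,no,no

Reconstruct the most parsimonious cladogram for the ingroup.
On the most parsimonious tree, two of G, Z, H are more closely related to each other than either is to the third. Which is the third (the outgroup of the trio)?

Character polarity is set by the outgroup: the derived state is whichever differs from the outgroup's state, so for C2, C3, C4 the derived state is 'no', and for the remaining characters it is 'yes'.
Only G and H show the derived state 'yes' for C1, supporting them as a clade.
C2 (derived state 'no') is unique to G (autapomorphy; uninformative for grouping).
Only G, H, and Z show the derived state 'no' for C3, supporting them as a clade.
C4: derived state 'no' in G only — an autapomorphy, so it tells us nothing about relationships among taxa.
Most parsimonious ingroup topology: (((H,G),Z),P).
H and G share a more recent common ancestor with each other than either does with Z, so Z is the least closely related of the three.

Z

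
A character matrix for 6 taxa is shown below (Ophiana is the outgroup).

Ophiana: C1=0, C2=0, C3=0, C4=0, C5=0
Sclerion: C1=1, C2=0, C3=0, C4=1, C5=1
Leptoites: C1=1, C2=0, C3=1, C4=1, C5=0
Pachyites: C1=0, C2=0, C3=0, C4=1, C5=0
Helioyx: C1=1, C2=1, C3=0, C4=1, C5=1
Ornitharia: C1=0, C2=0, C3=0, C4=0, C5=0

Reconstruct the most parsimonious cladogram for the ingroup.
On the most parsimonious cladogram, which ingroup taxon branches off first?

The outgroup has state '0' for every character, so '1' is the derived state throughout.
C1 (derived state '1') is shared by Helioyx, Leptoites, and Sclerion — a synapomorphy uniting that clade.
C2: derived state '1' in Helioyx only — an autapomorphy, so it tells us nothing about relationships among taxa.
C3: derived state '1' in Leptoites only — an autapomorphy, so it tells us nothing about relationships among taxa.
C4 (derived state '1') is shared by Helioyx, Leptoites, Pachyites, and Sclerion — a synapomorphy uniting that clade.
Only Helioyx and Sclerion show the derived state '1' for C5, supporting them as a clade.
Most parsimonious ingroup topology: ((((Sclerion,Helioyx),Leptoites),Pachyites),Ornitharia).
Ornitharia is sister to the clade containing all other ingroup taxa, so it is the earliest-diverging (most basal) ingroup lineage.

Ornitharia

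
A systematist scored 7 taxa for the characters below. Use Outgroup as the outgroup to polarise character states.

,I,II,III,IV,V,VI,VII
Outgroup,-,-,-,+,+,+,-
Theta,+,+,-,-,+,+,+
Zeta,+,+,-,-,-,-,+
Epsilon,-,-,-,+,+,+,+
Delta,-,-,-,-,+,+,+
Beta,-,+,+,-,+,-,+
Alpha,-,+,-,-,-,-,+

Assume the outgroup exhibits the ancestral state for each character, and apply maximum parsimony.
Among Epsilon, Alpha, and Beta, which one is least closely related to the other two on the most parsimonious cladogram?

Character polarity is set by the outgroup: the derived state is whichever differs from the outgroup's state, so for IV, V, VI the derived state is '-', and for the remaining characters it is '+'.
I groups Theta and Zeta, which is incompatible with the clades supported by the remaining characters; treating it as convergent (homoplasy) costs fewer steps than any alternative tree.
II: derived state '+' in Alpha, Beta, Theta, and Zeta only — synapomorphy for {Alpha, Beta, Theta, Zeta}.
III: derived state '+' in Beta only — an autapomorphy, so it tells us nothing about relationships among taxa.
IV: derived state '-' in Alpha, Beta, Delta, Theta, and Zeta only — synapomorphy for {Alpha, Beta, Delta, Theta, Zeta}.
Only Alpha and Zeta show the derived state '-' for V, supporting them as a clade.
VI (derived state '-') is shared by Alpha, Beta, and Zeta — a synapomorphy uniting that clade.
VII (derived state '+') is shared by all ingroup taxa — unites the whole ingroup.
Most parsimonious ingroup topology: (((Theta,((Zeta,Alpha),Beta)),Delta),Epsilon).
Alpha and Beta share a more recent common ancestor with each other than either does with Epsilon, so Epsilon is the least closely related of the three.

Epsilon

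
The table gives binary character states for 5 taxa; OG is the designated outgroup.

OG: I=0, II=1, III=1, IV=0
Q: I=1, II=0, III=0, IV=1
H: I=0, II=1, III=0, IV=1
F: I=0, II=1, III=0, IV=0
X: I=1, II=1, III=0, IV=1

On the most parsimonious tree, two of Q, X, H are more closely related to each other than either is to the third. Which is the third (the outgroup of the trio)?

H

Character polarity is set by the outgroup: the derived state is whichever differs from the outgroup's state, so for II, III the derived state is '0', and for the remaining characters it is '1'.
I (derived state '1') is shared by Q and X — a synapomorphy uniting that clade.
II: derived state '0' in Q only — an autapomorphy, so it tells us nothing about relationships among taxa.
All ingroup taxa share the derived state '0' for III; it defines the ingroup but does not resolve relationships within it.
IV (derived state '1') is shared by H, Q, and X — a synapomorphy uniting that clade.
Most parsimonious ingroup topology: (((Q,X),H),F).
X and Q share a more recent common ancestor with each other than either does with H, so H is the least closely related of the three.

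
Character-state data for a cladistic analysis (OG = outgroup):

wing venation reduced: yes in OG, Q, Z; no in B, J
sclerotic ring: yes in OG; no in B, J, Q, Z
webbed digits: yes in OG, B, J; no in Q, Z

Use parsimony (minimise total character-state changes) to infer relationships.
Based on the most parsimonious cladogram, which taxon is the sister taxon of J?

The outgroup has state 'yes' for every character, so 'no' is the derived state throughout.
wing venation reduced (derived state 'no') is shared by B and J — a synapomorphy uniting that clade.
sclerotic ring (derived state 'no') is shared by all ingroup taxa — unites the whole ingroup.
webbed digits: derived state 'no' in Q and Z only — synapomorphy for {Q, Z}.
Most parsimonious ingroup topology: ((B,J),(Q,Z)).
J and B form a cherry on this tree, so they are sister taxa.

B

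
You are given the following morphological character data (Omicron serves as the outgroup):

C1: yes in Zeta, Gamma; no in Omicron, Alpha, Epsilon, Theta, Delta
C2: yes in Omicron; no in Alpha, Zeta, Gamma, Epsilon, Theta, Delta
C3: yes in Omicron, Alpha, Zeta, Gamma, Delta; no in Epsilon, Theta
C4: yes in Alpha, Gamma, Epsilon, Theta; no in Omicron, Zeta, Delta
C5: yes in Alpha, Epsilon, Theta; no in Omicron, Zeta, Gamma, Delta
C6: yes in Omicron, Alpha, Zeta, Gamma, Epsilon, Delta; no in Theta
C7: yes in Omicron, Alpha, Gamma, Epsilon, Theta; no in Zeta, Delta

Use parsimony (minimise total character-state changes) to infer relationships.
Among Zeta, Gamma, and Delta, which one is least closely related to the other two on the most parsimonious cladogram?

Gamma

Character polarity is set by the outgroup: the derived state is whichever differs from the outgroup's state, so for C2, C3, C6, C7 the derived state is 'no', and for the remaining characters it is 'yes'.
C1 groups Gamma and Zeta, which is incompatible with the clades supported by the remaining characters; treating it as convergent (homoplasy) costs fewer steps than any alternative tree.
C2 (derived state 'no') is shared by all ingroup taxa — unites the whole ingroup.
Only Epsilon and Theta show the derived state 'no' for C3, supporting them as a clade.
C4: derived state 'yes' in Alpha, Epsilon, Gamma, and Theta only — synapomorphy for {Alpha, Epsilon, Gamma, Theta}.
C5: derived state 'yes' in Alpha, Epsilon, and Theta only — synapomorphy for {Alpha, Epsilon, Theta}.
C6 (derived state 'no') is unique to Theta (autapomorphy; uninformative for grouping).
Only Delta and Zeta show the derived state 'no' for C7, supporting them as a clade.
Most parsimonious ingroup topology: (((Alpha,(Epsilon,Theta)),Gamma),(Zeta,Delta)).
Delta and Zeta share a more recent common ancestor with each other than either does with Gamma, so Gamma is the least closely related of the three.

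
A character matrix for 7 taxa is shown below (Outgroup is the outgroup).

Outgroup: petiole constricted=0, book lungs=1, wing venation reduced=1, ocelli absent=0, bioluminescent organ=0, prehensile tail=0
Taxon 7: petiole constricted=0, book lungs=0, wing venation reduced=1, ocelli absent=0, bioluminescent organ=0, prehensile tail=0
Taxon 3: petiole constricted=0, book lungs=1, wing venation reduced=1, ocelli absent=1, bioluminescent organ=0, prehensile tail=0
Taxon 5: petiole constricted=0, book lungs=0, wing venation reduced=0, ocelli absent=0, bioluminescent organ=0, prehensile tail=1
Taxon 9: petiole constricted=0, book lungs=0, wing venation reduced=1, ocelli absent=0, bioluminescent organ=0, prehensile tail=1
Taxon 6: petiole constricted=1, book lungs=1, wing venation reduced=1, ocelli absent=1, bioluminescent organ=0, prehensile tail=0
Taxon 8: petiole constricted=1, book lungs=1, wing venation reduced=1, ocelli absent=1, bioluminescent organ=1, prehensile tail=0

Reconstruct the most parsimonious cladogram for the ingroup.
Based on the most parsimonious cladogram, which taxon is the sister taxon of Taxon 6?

Taxon 8

Character polarity is set by the outgroup: the derived state is whichever differs from the outgroup's state, so for book lungs, wing venation reduced the derived state is '0', and for the remaining characters it is '1'.
petiole constricted: derived state '1' in Taxon 6 and Taxon 8 only — synapomorphy for {Taxon 6, Taxon 8}.
Only Taxon 5, Taxon 7, and Taxon 9 show the derived state '0' for book lungs, supporting them as a clade.
wing venation reduced (derived state '0') is unique to Taxon 5 (autapomorphy; uninformative for grouping).
Only Taxon 3, Taxon 6, and Taxon 8 show the derived state '1' for ocelli absent, supporting them as a clade.
bioluminescent organ (derived state '1') is unique to Taxon 8 (autapomorphy; uninformative for grouping).
Only Taxon 5 and Taxon 9 show the derived state '1' for prehensile tail, supporting them as a clade.
Most parsimonious ingroup topology: ((Taxon 7,(Taxon 5,Taxon 9)),(Taxon 3,(Taxon 6,Taxon 8))).
Taxon 6 and Taxon 8 form a cherry on this tree, so they are sister taxa.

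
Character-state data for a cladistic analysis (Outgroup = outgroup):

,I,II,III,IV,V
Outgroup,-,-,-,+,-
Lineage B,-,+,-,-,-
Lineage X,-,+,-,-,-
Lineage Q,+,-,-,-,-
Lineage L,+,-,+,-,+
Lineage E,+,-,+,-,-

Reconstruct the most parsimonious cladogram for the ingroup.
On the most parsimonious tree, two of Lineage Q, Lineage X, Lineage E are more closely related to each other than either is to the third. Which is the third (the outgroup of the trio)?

Lineage X

Character polarity is set by the outgroup: the derived state is whichever differs from the outgroup's state, so for IV the derived state is '-', and for the remaining characters it is '+'.
I (derived state '+') is shared by Lineage E, Lineage L, and Lineage Q — a synapomorphy uniting that clade.
Only Lineage B and Lineage X show the derived state '+' for II, supporting them as a clade.
III: derived state '+' in Lineage E and Lineage L only — synapomorphy for {Lineage E, Lineage L}.
All ingroup taxa share the derived state '-' for IV; it defines the ingroup but does not resolve relationships within it.
V: derived state '+' in Lineage L only — an autapomorphy, so it tells us nothing about relationships among taxa.
Most parsimonious ingroup topology: ((Lineage B,Lineage X),(Lineage Q,(Lineage L,Lineage E))).
Lineage Q and Lineage E share a more recent common ancestor with each other than either does with Lineage X, so Lineage X is the least closely related of the three.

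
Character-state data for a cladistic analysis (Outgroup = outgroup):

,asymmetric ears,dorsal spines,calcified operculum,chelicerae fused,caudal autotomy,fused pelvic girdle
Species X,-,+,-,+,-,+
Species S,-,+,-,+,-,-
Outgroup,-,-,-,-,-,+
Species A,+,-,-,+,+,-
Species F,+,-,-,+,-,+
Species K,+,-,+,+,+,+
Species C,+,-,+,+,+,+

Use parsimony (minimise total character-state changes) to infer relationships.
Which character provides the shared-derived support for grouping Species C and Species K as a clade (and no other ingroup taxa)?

Character polarity is set by the outgroup: the derived state is whichever differs from the outgroup's state, so for fused pelvic girdle the derived state is '-', and for the remaining characters it is '+'.
asymmetric ears (derived state '+') is shared by Species A, Species C, Species F, and Species K — a synapomorphy uniting that clade.
Only Species S and Species X show the derived state '+' for dorsal spines, supporting them as a clade.
Only Species C and Species K show the derived state '+' for calcified operculum, supporting them as a clade.
All ingroup taxa share the derived state '+' for chelicerae fused; it defines the ingroup but does not resolve relationships within it.
Only Species A, Species C, and Species K show the derived state '+' for caudal autotomy, supporting them as a clade.
fused pelvic girdle groups Species A and Species S, which is incompatible with the clades supported by the remaining characters; treating it as convergent (homoplasy) costs fewer steps than any alternative tree.
Most parsimonious ingroup topology: ((((Species C,Species K),Species A),Species F),(Species X,Species S)).
The clade {Species C, Species K} is supported by calcified operculum: its derived state '+' occurs in exactly those taxa and in no other taxon (including the outgroup).

calcified operculum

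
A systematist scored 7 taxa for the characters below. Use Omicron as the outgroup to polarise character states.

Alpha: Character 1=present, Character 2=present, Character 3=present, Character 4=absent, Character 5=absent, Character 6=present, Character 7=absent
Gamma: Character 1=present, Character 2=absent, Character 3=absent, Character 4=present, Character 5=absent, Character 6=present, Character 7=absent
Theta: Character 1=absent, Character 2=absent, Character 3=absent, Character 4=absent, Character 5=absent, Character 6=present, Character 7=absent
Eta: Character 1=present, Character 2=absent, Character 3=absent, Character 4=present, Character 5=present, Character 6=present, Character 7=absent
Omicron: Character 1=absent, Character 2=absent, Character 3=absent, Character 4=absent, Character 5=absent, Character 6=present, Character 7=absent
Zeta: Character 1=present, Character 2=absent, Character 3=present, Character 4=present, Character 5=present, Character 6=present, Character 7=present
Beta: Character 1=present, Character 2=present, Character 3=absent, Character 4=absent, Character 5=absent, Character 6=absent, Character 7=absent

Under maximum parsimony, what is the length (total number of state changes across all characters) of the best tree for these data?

Character polarity is set by the outgroup: the derived state is whichever differs from the outgroup's state, so for Character 6 the derived state is 'absent', and for the remaining characters it is 'present'.
Only Alpha, Beta, Eta, Gamma, and Zeta show the derived state 'present' for Character 1, supporting them as a clade.
Only Alpha and Beta show the derived state 'present' for Character 2, supporting them as a clade.
Character 3 groups Alpha and Zeta, which is incompatible with the clades supported by the remaining characters; treating it as convergent (homoplasy) costs fewer steps than any alternative tree.
Only Eta, Gamma, and Zeta show the derived state 'present' for Character 4, supporting them as a clade.
Only Eta and Zeta show the derived state 'present' for Character 5, supporting them as a clade.
Character 6: derived state 'absent' in Beta only — an autapomorphy, so it tells us nothing about relationships among taxa.
Character 7: derived state 'present' in Zeta only — an autapomorphy, so it tells us nothing about relationships among taxa.
Most parsimonious ingroup topology: (Theta,(((Zeta,Eta),Gamma),(Beta,Alpha))).
Changes per character on this tree: Character 1: 1; Character 2: 1; Character 3: 2; Character 4: 1; Character 5: 1; Character 6: 1; Character 7: 1.
Total = 8.

8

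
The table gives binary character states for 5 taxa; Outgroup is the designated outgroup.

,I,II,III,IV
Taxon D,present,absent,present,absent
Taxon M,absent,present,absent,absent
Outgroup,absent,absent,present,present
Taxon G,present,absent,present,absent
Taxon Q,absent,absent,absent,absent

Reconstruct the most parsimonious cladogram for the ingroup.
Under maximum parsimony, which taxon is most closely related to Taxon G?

Character polarity is set by the outgroup: the derived state is whichever differs from the outgroup's state, so for III, IV the derived state is 'absent', and for the remaining characters it is 'present'.
I: derived state 'present' in Taxon D and Taxon G only — synapomorphy for {Taxon D, Taxon G}.
II (derived state 'present') is unique to Taxon M (autapomorphy; uninformative for grouping).
Only Taxon M and Taxon Q show the derived state 'absent' for III, supporting them as a clade.
IV (derived state 'absent') is shared by all ingroup taxa — unites the whole ingroup.
Most parsimonious ingroup topology: ((Taxon Q,Taxon M),(Taxon G,Taxon D)).
Taxon G and Taxon D form a cherry on this tree, so they are sister taxa.

Taxon D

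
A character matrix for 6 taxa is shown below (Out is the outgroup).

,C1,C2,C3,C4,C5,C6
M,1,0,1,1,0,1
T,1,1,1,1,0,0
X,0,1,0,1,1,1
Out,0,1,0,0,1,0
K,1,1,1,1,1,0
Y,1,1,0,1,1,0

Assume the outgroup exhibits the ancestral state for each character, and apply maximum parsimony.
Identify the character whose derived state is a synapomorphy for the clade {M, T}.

C5

Character polarity is set by the outgroup: the derived state is whichever differs from the outgroup's state, so for C2, C5 the derived state is '0', and for the remaining characters it is '1'.
Only K, M, T, and Y show the derived state '1' for C1, supporting them as a clade.
C2: derived state '0' in M only — an autapomorphy, so it tells us nothing about relationships among taxa.
C3 (derived state '1') is shared by K, M, and T — a synapomorphy uniting that clade.
C4 (derived state '1') is shared by all ingroup taxa — unites the whole ingroup.
C5 (derived state '0') is shared by M and T — a synapomorphy uniting that clade.
C6 groups M and X, which is incompatible with the clades supported by the remaining characters; treating it as convergent (homoplasy) costs fewer steps than any alternative tree.
Most parsimonious ingroup topology: (((K,(T,M)),Y),X).
The clade {M, T} is supported by C5: its derived state '0' occurs in exactly those taxa and in no other taxon (including the outgroup).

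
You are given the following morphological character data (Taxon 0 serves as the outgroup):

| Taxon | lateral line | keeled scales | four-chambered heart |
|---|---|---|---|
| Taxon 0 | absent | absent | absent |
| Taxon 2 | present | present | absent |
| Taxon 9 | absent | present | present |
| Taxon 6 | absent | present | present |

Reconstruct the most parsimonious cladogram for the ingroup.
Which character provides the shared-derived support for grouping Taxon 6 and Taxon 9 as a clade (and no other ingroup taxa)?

The outgroup has state 'absent' for every character, so 'present' is the derived state throughout.
lateral line (derived state 'present') is unique to Taxon 2 (autapomorphy; uninformative for grouping).
keeled scales (derived state 'present') is shared by all ingroup taxa — unites the whole ingroup.
Only Taxon 6 and Taxon 9 show the derived state 'present' for four-chambered heart, supporting them as a clade.
Most parsimonious ingroup topology: (Taxon 2,(Taxon 9,Taxon 6)).
The clade {Taxon 6, Taxon 9} is supported by four-chambered heart: its derived state 'present' occurs in exactly those taxa and in no other taxon (including the outgroup).

four-chambered heart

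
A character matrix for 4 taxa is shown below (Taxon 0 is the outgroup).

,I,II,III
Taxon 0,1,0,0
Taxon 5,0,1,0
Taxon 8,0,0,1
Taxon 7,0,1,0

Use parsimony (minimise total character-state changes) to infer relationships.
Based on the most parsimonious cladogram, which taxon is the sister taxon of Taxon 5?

Character polarity is set by the outgroup: the derived state is whichever differs from the outgroup's state, so for I the derived state is '0', and for the remaining characters it is '1'.
All ingroup taxa share the derived state '0' for I; it defines the ingroup but does not resolve relationships within it.
II (derived state '1') is shared by Taxon 5 and Taxon 7 — a synapomorphy uniting that clade.
III (derived state '1') is unique to Taxon 8 (autapomorphy; uninformative for grouping).
Most parsimonious ingroup topology: ((Taxon 5,Taxon 7),Taxon 8).
Taxon 5 and Taxon 7 form a cherry on this tree, so they are sister taxa.

Taxon 7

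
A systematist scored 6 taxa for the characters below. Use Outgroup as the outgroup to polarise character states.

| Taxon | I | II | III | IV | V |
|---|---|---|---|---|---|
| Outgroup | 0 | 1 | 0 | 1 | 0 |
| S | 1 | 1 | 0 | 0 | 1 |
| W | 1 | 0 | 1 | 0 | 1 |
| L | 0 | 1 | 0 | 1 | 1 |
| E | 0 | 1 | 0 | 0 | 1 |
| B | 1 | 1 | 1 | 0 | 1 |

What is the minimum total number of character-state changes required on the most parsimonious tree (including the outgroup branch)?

Character polarity is set by the outgroup: the derived state is whichever differs from the outgroup's state, so for II, IV the derived state is '0', and for the remaining characters it is '1'.
Only B, S, and W show the derived state '1' for I, supporting them as a clade.
II (derived state '0') is unique to W (autapomorphy; uninformative for grouping).
III (derived state '1') is shared by B and W — a synapomorphy uniting that clade.
IV (derived state '0') is shared by B, E, S, and W — a synapomorphy uniting that clade.
V (derived state '1') is shared by all ingroup taxa — unites the whole ingroup.
Most parsimonious ingroup topology: (((S,(W,B)),E),L).
Changes per character on this tree: I: 1; II: 1; III: 1; IV: 1; V: 1.
Total = 5.

5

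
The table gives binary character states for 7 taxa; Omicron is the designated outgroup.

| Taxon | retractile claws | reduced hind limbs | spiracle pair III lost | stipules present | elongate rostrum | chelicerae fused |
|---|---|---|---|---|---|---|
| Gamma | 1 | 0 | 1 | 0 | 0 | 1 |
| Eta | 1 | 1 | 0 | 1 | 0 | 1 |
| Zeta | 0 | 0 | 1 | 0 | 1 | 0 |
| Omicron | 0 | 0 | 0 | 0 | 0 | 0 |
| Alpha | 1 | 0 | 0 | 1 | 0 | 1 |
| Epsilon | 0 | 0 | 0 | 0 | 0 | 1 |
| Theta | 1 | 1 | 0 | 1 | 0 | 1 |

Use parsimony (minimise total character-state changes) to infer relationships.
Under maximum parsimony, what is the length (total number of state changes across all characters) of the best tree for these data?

7

The outgroup has state '0' for every character, so '1' is the derived state throughout.
retractile claws: derived state '1' in Alpha, Eta, Gamma, and Theta only — synapomorphy for {Alpha, Eta, Gamma, Theta}.
reduced hind limbs (derived state '1') is shared by Eta and Theta — a synapomorphy uniting that clade.
spiracle pair III lost groups Gamma and Zeta, which is incompatible with the clades supported by the remaining characters; treating it as convergent (homoplasy) costs fewer steps than any alternative tree.
stipules present: derived state '1' in Alpha, Eta, and Theta only — synapomorphy for {Alpha, Eta, Theta}.
elongate rostrum (derived state '1') is unique to Zeta (autapomorphy; uninformative for grouping).
chelicerae fused (derived state '1') is shared by Alpha, Epsilon, Eta, Gamma, and Theta — a synapomorphy uniting that clade.
Most parsimonious ingroup topology: (((((Eta,Theta),Alpha),Gamma),Epsilon),Zeta).
Changes per character on this tree: retractile claws: 1; reduced hind limbs: 1; spiracle pair III lost: 2; stipules present: 1; elongate rostrum: 1; chelicerae fused: 1.
Total = 7.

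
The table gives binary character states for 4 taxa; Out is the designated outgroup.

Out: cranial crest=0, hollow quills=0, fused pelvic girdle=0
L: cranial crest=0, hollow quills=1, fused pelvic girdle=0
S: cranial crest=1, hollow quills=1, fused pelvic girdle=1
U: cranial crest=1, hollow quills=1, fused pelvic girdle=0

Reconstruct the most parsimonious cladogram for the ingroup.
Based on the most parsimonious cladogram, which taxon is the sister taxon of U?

S

The outgroup has state '0' for every character, so '1' is the derived state throughout.
cranial crest (derived state '1') is shared by S and U — a synapomorphy uniting that clade.
All ingroup taxa share the derived state '1' for hollow quills; it defines the ingroup but does not resolve relationships within it.
fused pelvic girdle: derived state '1' in S only — an autapomorphy, so it tells us nothing about relationships among taxa.
Most parsimonious ingroup topology: (L,(S,U)).
U and S form a cherry on this tree, so they are sister taxa.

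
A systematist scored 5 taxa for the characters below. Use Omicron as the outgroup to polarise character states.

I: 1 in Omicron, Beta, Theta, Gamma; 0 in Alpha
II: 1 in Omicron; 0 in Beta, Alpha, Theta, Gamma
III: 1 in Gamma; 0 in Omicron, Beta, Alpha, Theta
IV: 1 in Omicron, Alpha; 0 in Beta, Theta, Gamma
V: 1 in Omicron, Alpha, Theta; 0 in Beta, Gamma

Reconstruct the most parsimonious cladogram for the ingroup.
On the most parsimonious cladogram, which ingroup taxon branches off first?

Character polarity is set by the outgroup: the derived state is whichever differs from the outgroup's state, so for I, II, IV, V the derived state is '0', and for the remaining characters it is '1'.
I (derived state '0') is unique to Alpha (autapomorphy; uninformative for grouping).
II (derived state '0') is shared by all ingroup taxa — unites the whole ingroup.
III (derived state '1') is unique to Gamma (autapomorphy; uninformative for grouping).
Only Beta, Gamma, and Theta show the derived state '0' for IV, supporting them as a clade.
V (derived state '0') is shared by Beta and Gamma — a synapomorphy uniting that clade.
Most parsimonious ingroup topology: (((Beta,Gamma),Theta),Alpha).
Alpha is sister to the clade containing all other ingroup taxa, so it is the earliest-diverging (most basal) ingroup lineage.

Alpha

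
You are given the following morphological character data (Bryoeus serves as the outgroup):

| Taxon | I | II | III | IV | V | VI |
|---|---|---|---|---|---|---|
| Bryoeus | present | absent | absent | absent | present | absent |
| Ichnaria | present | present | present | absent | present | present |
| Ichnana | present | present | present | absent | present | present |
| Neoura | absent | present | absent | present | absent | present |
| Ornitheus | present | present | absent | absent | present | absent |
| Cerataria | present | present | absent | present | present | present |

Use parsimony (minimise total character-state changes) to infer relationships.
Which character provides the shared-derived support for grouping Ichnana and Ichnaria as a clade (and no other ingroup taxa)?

Character polarity is set by the outgroup: the derived state is whichever differs from the outgroup's state, so for I, V the derived state is 'absent', and for the remaining characters it is 'present'.
I: derived state 'absent' in Neoura only — an autapomorphy, so it tells us nothing about relationships among taxa.
II (derived state 'present') is shared by all ingroup taxa — unites the whole ingroup.
III: derived state 'present' in Ichnana and Ichnaria only — synapomorphy for {Ichnana, Ichnaria}.
Only Cerataria and Neoura show the derived state 'present' for IV, supporting them as a clade.
V (derived state 'absent') is unique to Neoura (autapomorphy; uninformative for grouping).
VI: derived state 'present' in Cerataria, Ichnana, Ichnaria, and Neoura only — synapomorphy for {Cerataria, Ichnana, Ichnaria, Neoura}.
Most parsimonious ingroup topology: (((Ichnaria,Ichnana),(Neoura,Cerataria)),Ornitheus).
The clade {Ichnana, Ichnaria} is supported by III: its derived state 'present' occurs in exactly those taxa and in no other taxon (including the outgroup).

III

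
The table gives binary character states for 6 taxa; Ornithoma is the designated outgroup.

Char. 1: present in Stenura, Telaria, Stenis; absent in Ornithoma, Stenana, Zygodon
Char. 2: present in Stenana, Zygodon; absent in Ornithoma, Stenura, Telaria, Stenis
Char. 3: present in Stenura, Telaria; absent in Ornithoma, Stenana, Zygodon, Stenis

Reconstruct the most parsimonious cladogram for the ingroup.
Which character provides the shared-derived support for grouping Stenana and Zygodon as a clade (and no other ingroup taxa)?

Char. 2

The outgroup has state 'absent' for every character, so 'present' is the derived state throughout.
Char. 1: derived state 'present' in Stenis, Stenura, and Telaria only — synapomorphy for {Stenis, Stenura, Telaria}.
Char. 2: derived state 'present' in Stenana and Zygodon only — synapomorphy for {Stenana, Zygodon}.
Char. 3: derived state 'present' in Stenura and Telaria only — synapomorphy for {Stenura, Telaria}.
Most parsimonious ingroup topology: ((Stenana,Zygodon),((Stenura,Telaria),Stenis)).
The clade {Stenana, Zygodon} is supported by Char. 2: its derived state 'present' occurs in exactly those taxa and in no other taxon (including the outgroup).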